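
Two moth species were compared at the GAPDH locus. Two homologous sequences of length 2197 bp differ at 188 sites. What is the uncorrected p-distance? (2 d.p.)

0.09

p = 188/2197 = 0.085571… ≈ 0.09 (to 2 d.p.).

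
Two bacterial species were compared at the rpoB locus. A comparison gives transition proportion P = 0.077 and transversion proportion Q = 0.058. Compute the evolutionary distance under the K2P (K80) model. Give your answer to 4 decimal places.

0.1500

Under the Kimura two-parameter model, d = −½ ln(1 − 2P − Q) − ¼ ln(1 − 2Q).
1 − 2P − Q = 0.788, giving −½ ln(0.788) = 0.119129.
1 − 2Q = 0.884, giving −¼ ln(0.884) = 0.030825.
d = 0.119129 + 0.030825 = 0.149954.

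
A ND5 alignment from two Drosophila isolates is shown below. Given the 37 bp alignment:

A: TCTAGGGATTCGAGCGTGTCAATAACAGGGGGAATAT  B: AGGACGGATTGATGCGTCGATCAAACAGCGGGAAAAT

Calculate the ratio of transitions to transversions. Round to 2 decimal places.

0.07

Transitions are A↔G and C↔T; transversions are all other mismatches.
Transitions: 1. Transversions: 14.
R = 1/14 = 0.071428… ≈ 0.07 (to 2 d.p.).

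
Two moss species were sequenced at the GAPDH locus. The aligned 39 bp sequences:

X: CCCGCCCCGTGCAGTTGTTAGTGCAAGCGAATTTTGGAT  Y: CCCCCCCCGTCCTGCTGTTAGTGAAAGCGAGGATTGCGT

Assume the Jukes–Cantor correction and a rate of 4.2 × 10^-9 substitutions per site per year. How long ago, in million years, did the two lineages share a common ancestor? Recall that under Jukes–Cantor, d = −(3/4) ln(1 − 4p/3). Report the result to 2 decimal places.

The sequences differ at 10 of 39 sites (4, 11, 13, 15, 24, 31, 32, 33, 37, 38), so p = 10/39 ≈ 0.25641.
d = −(3/4) ln(1 − 4p/3) = −0.75 ln(1 − 0.34188) = −0.75 ln(0.65812)
  = −0.75 × (-0.418368) = 0.313776 substitutions/site.
Under a molecular clock d = 2μt, so t = d/(2μ) = 0.313776 / (2 × 4.2 × 10^-9) = 37.35 million years.

37.35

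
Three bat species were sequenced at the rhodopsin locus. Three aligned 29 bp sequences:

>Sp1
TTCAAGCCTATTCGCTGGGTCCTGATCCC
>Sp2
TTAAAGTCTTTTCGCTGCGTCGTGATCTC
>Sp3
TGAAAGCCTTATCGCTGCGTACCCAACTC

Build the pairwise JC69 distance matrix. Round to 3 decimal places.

Sp1–Sp2: 6/29 sites differ → p ≈ 0.206897, d = −0.75 ln(1 − 0.275863) = 0.242081 ≈ 0.242.
Sp1–Sp3: 10/29 sites differ → p ≈ 0.344828, d = −0.75 ln(1 − 0.459771) = 0.461822 ≈ 0.462.
Sp2–Sp3: 8/29 sites differ → p ≈ 0.275862, d = −0.75 ln(1 − 0.367816) = 0.343931 ≈ 0.344.

d(Sp1,Sp2) = 0.242, d(Sp1,Sp3) = 0.462, d(Sp2,Sp3) = 0.344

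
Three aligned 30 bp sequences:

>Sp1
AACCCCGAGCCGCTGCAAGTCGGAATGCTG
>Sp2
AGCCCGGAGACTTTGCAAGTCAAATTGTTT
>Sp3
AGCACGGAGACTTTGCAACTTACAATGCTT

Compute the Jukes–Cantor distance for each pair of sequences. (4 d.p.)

d(Sp1,Sp2) = 0.4408, d(Sp1,Sp3) = 0.5034, d(Sp2,Sp3) = 0.2326

Sp1–Sp2: 10/30 sites differ → p ≈ 0.333333, d = −0.75 ln(1 − 0.444444) = 0.440839 ≈ 0.4408.
Sp1–Sp3: 11/30 sites differ → p ≈ 0.366667, d = −0.75 ln(1 − 0.488889) = 0.503376 ≈ 0.5034.
Sp2–Sp3: 6/30 sites differ → p = 0.2, d = −0.75 ln(1 − 0.266667) = 0.232617 ≈ 0.2326.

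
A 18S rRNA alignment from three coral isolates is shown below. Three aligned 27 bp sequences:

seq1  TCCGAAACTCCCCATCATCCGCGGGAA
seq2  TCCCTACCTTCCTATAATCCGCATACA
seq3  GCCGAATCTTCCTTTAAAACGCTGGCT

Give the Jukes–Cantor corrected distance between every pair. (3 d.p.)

d(seq1,seq2) = 0.511, d(seq1,seq3) = 0.588, d(seq2,seq3) = 0.588

seq1–seq2: 10/27 sites differ → p ≈ 0.37037, d = −0.75 ln(1 − 0.493827) = 0.510658 ≈ 0.511.
seq1–seq3: 11/27 sites differ → p ≈ 0.407407, d = −0.75 ln(1 − 0.543209) = 0.587647 ≈ 0.588.
seq2–seq3: 11/27 sites differ → p ≈ 0.407407, d = −0.75 ln(1 − 0.543209) = 0.587647 ≈ 0.588.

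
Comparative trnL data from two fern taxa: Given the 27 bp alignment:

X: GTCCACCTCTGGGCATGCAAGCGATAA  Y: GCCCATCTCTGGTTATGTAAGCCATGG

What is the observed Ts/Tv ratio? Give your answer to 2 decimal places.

3.00

Transitions are A↔G and C↔T; transversions are all other mismatches.
Transitions: 6. Transversions: 2.
R = 6/2 = 3.00.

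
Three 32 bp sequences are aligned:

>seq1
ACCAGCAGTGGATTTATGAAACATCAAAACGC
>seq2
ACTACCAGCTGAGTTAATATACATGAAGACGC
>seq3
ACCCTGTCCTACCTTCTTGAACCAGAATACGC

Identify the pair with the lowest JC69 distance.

seq1 and seq2

seq1–seq2: 10/32 differ, p = 0.313, d = 0.404.
seq1–seq3: 17/32 differ, p = 0.531, d = 0.924.
seq2–seq3: 16/32 differ, p = 0.500, d = 0.824.
The smallest distance is between seq1 and seq2.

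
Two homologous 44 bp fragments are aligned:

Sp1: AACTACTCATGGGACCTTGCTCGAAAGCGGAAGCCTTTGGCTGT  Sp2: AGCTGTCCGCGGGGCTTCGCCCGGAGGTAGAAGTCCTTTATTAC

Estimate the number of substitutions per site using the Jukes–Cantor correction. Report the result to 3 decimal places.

0.759

The sequences differ at 21 of 44 sites, so p = 21/44 ≈ 0.477273.
d = −(3/4) ln(1 − 4p/3) = −0.75 ln(1 − 0.636364) = −0.75 ln(0.363636)
  = −0.75 × (-1.011602) = 0.758702 substitutions/site.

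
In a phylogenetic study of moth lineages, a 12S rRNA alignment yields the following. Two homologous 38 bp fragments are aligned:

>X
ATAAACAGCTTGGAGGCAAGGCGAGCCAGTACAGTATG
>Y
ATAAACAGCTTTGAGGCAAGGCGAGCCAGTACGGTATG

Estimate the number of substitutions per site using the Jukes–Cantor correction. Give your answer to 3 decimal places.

0.055

The sequences differ at 2 of 38 sites (12, 33), so p = 2/38 ≈ 0.052632.
d = −(3/4) ln(1 − 4p/3) = −0.75 ln(1 − 0.070176) = −0.75 ln(0.929824)
  = −0.75 × (-0.072760) = 0.054570 substitutions/site.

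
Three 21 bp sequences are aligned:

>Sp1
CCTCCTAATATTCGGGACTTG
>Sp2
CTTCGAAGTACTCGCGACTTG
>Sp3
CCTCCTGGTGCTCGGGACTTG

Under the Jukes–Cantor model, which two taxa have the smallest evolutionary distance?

Sp1–Sp2: 6/21 differ, p = 0.286, d = 0.360.
Sp1–Sp3: 4/21 differ, p = 0.190, d = 0.220.
Sp2–Sp3: 6/21 differ, p = 0.286, d = 0.360.
The smallest distance is between Sp1 and Sp3.

Sp1 and Sp3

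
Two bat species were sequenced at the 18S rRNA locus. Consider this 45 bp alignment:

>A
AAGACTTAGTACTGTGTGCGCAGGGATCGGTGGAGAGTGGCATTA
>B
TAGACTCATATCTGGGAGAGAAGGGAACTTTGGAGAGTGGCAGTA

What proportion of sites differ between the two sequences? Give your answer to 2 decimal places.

The sequences differ at 13 of 45 positions.
p = 13/45 = 0.288888… ≈ 0.29 (to 2 d.p.).

0.29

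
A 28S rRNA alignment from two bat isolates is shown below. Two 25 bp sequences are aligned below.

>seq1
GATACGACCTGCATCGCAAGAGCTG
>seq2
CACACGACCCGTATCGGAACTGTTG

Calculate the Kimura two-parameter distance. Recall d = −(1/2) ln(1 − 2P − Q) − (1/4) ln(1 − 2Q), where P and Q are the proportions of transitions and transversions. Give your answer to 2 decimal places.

Of 25 sites, 4 differences are transitions and 4 are transversions, so P = 4/25 = 0.16 and Q = 4/25 = 0.16.
Under the Kimura two-parameter model, d = −½ ln(1 − 2P − Q) − ¼ ln(1 − 2Q).
1 − 2P − Q = 0.52, giving −½ ln(0.52) = 0.326963.
1 − 2Q = 0.68, giving −¼ ln(0.68) = 0.096416.
d = 0.326963 + 0.096416 = 0.423379.

0.42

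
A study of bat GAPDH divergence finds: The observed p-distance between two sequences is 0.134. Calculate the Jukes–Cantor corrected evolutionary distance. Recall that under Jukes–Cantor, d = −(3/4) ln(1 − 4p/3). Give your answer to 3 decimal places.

d = −(3/4) ln(1 − 4p/3) = −0.75 ln(1 − 0.178667) = −0.75 ln(0.821333)
  = −0.75 × (-0.196827) = 0.147620 substitutions/site.

0.148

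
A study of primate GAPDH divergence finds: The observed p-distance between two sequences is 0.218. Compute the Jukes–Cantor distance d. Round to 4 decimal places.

d = −(3/4) ln(1 − 4p/3) = −0.75 ln(1 − 0.290667) = −0.75 ln(0.709333)
  = −0.75 × (-0.343430) = 0.257573 substitutions/site.

0.2576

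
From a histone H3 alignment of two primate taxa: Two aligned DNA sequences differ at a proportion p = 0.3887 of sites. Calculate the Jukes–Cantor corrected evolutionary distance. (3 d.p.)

0.548

d = −(3/4) ln(1 − 4p/3) = −0.75 ln(1 − 0.518267) = −0.75 ln(0.481733)
  = −0.75 × (-0.730365) = 0.547774 substitutions/site.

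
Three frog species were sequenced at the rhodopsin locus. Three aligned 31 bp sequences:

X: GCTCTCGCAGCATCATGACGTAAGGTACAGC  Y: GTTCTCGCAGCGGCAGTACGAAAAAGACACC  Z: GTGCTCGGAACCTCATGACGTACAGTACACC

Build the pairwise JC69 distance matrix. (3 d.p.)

X–Y: 10/31 sites differ → p ≈ 0.322581, d = −0.75 ln(1 − 0.430108) = 0.421731 ≈ 0.422.
X–Z: 8/31 sites differ → p ≈ 0.258065, d = −0.75 ln(1 − 0.344087) = 0.316295 ≈ 0.316.
Y–Z: 11/31 sites differ → p ≈ 0.354839, d = −0.75 ln(1 − 0.473119) = 0.480585 ≈ 0.481.

d(X,Y) = 0.422, d(X,Z) = 0.316, d(Y,Z) = 0.481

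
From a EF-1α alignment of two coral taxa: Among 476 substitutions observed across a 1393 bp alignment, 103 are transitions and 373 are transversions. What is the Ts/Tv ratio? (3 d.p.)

0.276

R = 103/373 = 0.276139… ≈ 0.276 (to 3 d.p.).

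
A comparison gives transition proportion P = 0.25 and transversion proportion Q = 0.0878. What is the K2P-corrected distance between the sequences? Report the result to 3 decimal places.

Under the Kimura two-parameter model, d = −½ ln(1 − 2P − Q) − ¼ ln(1 − 2Q).
1 − 2P − Q = 0.4122, giving −½ ln(0.4122) = 0.443123.
1 − 2Q = 0.8244, giving −¼ ln(0.8244) = 0.048275.
d = 0.443123 + 0.048275 = 0.491398.

0.491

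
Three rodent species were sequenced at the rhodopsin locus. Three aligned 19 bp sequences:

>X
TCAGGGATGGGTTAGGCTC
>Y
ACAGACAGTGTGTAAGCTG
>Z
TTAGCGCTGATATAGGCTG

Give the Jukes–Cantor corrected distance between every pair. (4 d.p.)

d(X,Y) = 0.7489, d(X,Z) = 0.5068, d(Y,Z) = 0.9074

X–Y: 9/19 sites differ → p ≈ 0.473684, d = −0.75 ln(1 − 0.631579) = 0.748897 ≈ 0.7489.
X–Z: 7/19 sites differ → p ≈ 0.368421, d = −0.75 ln(1 − 0.491228) = 0.506816 ≈ 0.5068.
Y–Z: 10/19 sites differ → p ≈ 0.526316, d = −0.75 ln(1 − 0.701755) = 0.907380 ≈ 0.9074.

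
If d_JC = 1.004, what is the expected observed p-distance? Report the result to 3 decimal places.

0.553

p = (3/4)(1 − e^(−4d/3)) = 0.75 × (1 − e^(-1.338667)) = 0.75 × (1 − 0.262195) = 0.553354.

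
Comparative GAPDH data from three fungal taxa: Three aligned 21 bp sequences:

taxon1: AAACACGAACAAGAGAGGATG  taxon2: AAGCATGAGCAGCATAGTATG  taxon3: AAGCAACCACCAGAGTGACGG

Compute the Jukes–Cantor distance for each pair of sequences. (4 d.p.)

taxon1–taxon2: 7/21 sites differ → p ≈ 0.333333, d = −0.75 ln(1 − 0.444444) = 0.440839 ≈ 0.4408.
taxon1–taxon3: 9/21 sites differ → p ≈ 0.428571, d = −0.75 ln(1 − 0.571428) = 0.635472 ≈ 0.6355.
taxon2–taxon3: 12/21 sites differ → p ≈ 0.571429, d = −0.75 ln(1 − 0.761905) = 1.076314 ≈ 1.0763.

d(taxon1,taxon2) = 0.4408, d(taxon1,taxon3) = 0.6355, d(taxon2,taxon3) = 1.0763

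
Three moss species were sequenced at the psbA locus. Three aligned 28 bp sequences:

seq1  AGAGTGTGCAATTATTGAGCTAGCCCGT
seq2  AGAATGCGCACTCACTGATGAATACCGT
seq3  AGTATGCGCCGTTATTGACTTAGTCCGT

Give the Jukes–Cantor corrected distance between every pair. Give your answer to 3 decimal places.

seq1–seq2: 10/28 sites differ → p ≈ 0.357143, d = −0.75 ln(1 − 0.476191) = 0.484971 ≈ 0.485.
seq1–seq3: 8/28 sites differ → p ≈ 0.285714, d = −0.75 ln(1 − 0.380952) = 0.359679 ≈ 0.360.
seq2–seq3: 10/28 sites differ → p ≈ 0.357143, d = −0.75 ln(1 − 0.476191) = 0.484971 ≈ 0.485.

d(seq1,seq2) = 0.485, d(seq1,seq3) = 0.360, d(seq2,seq3) = 0.485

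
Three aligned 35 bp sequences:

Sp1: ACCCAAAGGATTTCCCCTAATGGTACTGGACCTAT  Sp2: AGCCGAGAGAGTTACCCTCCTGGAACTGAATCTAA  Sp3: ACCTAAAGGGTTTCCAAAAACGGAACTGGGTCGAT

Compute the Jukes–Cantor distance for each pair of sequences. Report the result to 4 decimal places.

Sp1–Sp2: 12/35 sites differ → p ≈ 0.342857, d = −0.75 ln(1 − 0.457143) = 0.458182 ≈ 0.4582.
Sp1–Sp3: 10/35 sites differ → p ≈ 0.285714, d = −0.75 ln(1 − 0.380952) = 0.359679 ≈ 0.3597.
Sp2–Sp3: 18/35 sites differ → p ≈ 0.514286, d = −0.75 ln(1 − 0.685715) = 0.868091 ≈ 0.8681.

d(Sp1,Sp2) = 0.4582, d(Sp1,Sp3) = 0.3597, d(Sp2,Sp3) = 0.8681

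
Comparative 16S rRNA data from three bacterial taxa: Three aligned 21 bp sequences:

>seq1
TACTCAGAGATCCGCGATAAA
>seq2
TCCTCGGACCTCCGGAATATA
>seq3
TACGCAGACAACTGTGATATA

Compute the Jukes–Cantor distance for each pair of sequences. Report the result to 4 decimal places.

seq1–seq2: 7/21 sites differ → p ≈ 0.333333, d = −0.75 ln(1 − 0.444444) = 0.440839 ≈ 0.4408.
seq1–seq3: 6/21 sites differ → p ≈ 0.285714, d = −0.75 ln(1 − 0.380952) = 0.359679 ≈ 0.3597.
seq2–seq3: 8/21 sites differ → p ≈ 0.380952, d = −0.75 ln(1 − 0.507936) = 0.531860 ≈ 0.5319.

d(seq1,seq2) = 0.4408, d(seq1,seq3) = 0.3597, d(seq2,seq3) = 0.5319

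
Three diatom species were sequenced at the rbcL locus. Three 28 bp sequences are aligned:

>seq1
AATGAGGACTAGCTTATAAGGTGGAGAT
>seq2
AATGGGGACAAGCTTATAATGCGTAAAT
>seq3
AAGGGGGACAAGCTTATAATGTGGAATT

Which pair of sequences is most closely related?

seq2 and seq3

seq1–seq2: 6/28 differ, p = 0.214, d = 0.252.
seq1–seq3: 6/28 differ, p = 0.214, d = 0.252.
seq2–seq3: 4/28 differ, p = 0.143, d = 0.158.
The smallest distance is between seq2 and seq3.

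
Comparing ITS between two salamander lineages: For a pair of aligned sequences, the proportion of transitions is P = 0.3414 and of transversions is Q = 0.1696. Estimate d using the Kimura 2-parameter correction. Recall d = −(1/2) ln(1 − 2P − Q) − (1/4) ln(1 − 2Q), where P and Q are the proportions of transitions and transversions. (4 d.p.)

Under the Kimura two-parameter model, d = −½ ln(1 − 2P − Q) − ¼ ln(1 − 2Q).
1 − 2P − Q = 0.1476, giving −½ ln(0.1476) = 0.956625.
1 − 2Q = 0.6608, giving −¼ ln(0.6608) = 0.103576.
d = 0.956625 + 0.103576 = 1.060201.

1.0602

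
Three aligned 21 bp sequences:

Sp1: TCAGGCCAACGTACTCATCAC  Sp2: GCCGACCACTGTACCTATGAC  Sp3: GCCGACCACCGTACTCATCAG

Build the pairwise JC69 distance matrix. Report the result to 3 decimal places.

d(Sp1,Sp2) = 0.532, d(Sp1,Sp3) = 0.286, d(Sp2,Sp3) = 0.286

Sp1–Sp2: 8/21 sites differ → p ≈ 0.380952, d = −0.75 ln(1 − 0.507936) = 0.531860 ≈ 0.532.
Sp1–Sp3: 5/21 sites differ → p ≈ 0.238095, d = −0.75 ln(1 − 0.31746) = 0.286451 ≈ 0.286.
Sp2–Sp3: 5/21 sites differ → p ≈ 0.238095, d = −0.75 ln(1 − 0.31746) = 0.286451 ≈ 0.286.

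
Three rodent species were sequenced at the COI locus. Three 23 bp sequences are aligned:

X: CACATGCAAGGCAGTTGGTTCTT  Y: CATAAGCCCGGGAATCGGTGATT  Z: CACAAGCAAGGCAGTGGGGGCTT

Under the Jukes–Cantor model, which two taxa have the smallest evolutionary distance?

X and Z

X–Y: 9/23 differ, p = 0.391, d = 0.553.
X–Z: 4/23 differ, p = 0.174, d = 0.198.
Y–Z: 8/23 differ, p = 0.348, d = 0.467.
The smallest distance is between X and Z.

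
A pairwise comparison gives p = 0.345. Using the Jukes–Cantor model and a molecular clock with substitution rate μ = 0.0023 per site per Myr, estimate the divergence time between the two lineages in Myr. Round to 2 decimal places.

100.47

d = −(3/4) ln(1 − 4p/3) = −0.75 ln(1 − 0.46) = −0.75 ln(0.54)
  = −0.75 × (-0.616186) = 0.462140 substitutions/site.
Under a molecular clock d = 2μt, so t = d/(2μ) = 0.462140 / (2 × 0.0023) = 100.47 Myr.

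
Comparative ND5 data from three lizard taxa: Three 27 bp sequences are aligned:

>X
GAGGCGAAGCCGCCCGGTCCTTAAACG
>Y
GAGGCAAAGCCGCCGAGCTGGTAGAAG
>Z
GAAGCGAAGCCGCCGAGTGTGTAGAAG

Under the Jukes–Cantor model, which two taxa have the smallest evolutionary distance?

Y and Z

X–Y: 9/27 differ, p = 0.333, d = 0.441.
X–Z: 8/27 differ, p = 0.296, d = 0.377.
Y–Z: 5/27 differ, p = 0.185, d = 0.213.
The smallest distance is between Y and Z.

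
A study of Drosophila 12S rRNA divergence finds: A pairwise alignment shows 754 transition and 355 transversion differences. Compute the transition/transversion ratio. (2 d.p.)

R = 754/355 = 2.123943… ≈ 2.12 (to 2 d.p.).

2.12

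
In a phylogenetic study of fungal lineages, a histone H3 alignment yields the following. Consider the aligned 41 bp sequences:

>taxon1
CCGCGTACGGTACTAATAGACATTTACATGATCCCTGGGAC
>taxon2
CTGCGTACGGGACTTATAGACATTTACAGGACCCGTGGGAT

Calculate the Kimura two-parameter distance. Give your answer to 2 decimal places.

0.19

Of 41 sites, 3 differences are transitions and 4 are transversions, so P = 3/41 ≈ 0.073171 and Q = 4/41 ≈ 0.097561.
Under the Kimura two-parameter model, d = −½ ln(1 − 2P − Q) − ¼ ln(1 − 2Q).
1 − 2P − Q = 0.756097, giving −½ ln(0.756097) = 0.139793.
1 − 2Q = 0.804878, giving −¼ ln(0.804878) = 0.054266.
d = 0.139793 + 0.054266 = 0.194059.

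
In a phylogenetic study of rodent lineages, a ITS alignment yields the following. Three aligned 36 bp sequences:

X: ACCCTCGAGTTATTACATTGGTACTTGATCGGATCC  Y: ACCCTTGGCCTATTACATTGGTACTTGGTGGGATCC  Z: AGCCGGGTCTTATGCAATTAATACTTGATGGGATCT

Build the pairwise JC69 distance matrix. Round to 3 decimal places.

d(X,Y) = 0.188, d(X,Z) = 0.441, d(Y,Z) = 0.441

X–Y: 6/36 sites differ → p ≈ 0.166667, d = −0.75 ln(1 − 0.222223) = 0.188487 ≈ 0.188.
X–Z: 12/36 sites differ → p ≈ 0.333333, d = −0.75 ln(1 − 0.444444) = 0.440839 ≈ 0.441.
Y–Z: 12/36 sites differ → p ≈ 0.333333, d = −0.75 ln(1 − 0.444444) = 0.440839 ≈ 0.441.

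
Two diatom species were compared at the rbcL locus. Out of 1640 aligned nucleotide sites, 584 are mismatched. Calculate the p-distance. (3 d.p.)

0.356

p = 584/1640 = 0.356097… ≈ 0.356 (to 3 d.p.).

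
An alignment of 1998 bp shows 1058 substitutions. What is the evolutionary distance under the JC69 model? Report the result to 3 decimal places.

0.918

p = 1058/1998 ≈ 0.52953.
d = −(3/4) ln(1 − 4p/3) = −0.75 ln(1 − 0.70604) = −0.75 ln(0.29396)
  = −0.75 × (-1.224312) = 0.918234 substitutions/site.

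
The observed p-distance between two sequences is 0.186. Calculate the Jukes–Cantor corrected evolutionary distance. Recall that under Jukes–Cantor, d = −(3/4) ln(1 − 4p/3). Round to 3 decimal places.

d = −(3/4) ln(1 − 4p/3) = −0.75 ln(1 − 0.248) = −0.75 ln(0.752)
  = −0.75 × (-0.285019) = 0.213764 substitutions/site.

0.214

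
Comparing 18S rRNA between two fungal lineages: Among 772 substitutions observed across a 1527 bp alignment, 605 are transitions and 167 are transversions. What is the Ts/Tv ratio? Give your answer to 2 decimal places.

R = 605/167 = 3.622754… ≈ 3.62 (to 2 d.p.).

3.62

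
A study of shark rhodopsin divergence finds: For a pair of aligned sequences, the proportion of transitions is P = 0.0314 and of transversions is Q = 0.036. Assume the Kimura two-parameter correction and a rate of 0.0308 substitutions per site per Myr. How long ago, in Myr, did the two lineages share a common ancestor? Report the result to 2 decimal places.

Under the Kimura two-parameter model, d = −½ ln(1 − 2P − Q) − ¼ ln(1 − 2Q).
1 − 2P − Q = 0.9012, giving −½ ln(0.9012) = 0.052014.
1 − 2Q = 0.928, giving −¼ ln(0.928) = 0.018681.
d = 0.052014 + 0.018681 = 0.070695.
Under a molecular clock d = 2μt, so t = d/(2μ) = 0.070695 / (2 × 0.0308) = 1.15 Myr.

1.15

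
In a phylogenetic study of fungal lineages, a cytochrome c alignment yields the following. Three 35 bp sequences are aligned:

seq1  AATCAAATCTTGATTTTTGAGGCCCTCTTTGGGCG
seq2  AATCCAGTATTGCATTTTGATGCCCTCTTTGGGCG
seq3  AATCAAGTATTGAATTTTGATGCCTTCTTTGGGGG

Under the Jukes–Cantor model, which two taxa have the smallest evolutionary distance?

seq1–seq2: 6/35 differ, p = 0.171, d = 0.195.
seq1–seq3: 6/35 differ, p = 0.171, d = 0.195.
seq2–seq3: 4/35 differ, p = 0.114, d = 0.124.
The smallest distance is between seq2 and seq3.

seq2 and seq3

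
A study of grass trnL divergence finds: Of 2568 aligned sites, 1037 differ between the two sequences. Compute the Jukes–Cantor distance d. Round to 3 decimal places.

0.580

p = 1037/2568 ≈ 0.403816.
d = −(3/4) ln(1 − 4p/3) = −0.75 ln(1 − 0.538421) = −0.75 ln(0.461579)
  = −0.75 × (-0.773102) = 0.579827 substitutions/site.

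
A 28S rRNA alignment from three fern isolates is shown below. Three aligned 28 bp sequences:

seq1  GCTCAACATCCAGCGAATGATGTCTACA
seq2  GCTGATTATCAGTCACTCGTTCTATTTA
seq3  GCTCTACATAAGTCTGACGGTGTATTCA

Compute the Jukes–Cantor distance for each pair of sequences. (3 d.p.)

d(seq1,seq2) = 0.940, d(seq1,seq3) = 0.556, d(seq2,seq3) = 0.556

seq1–seq2: 15/28 sites differ → p ≈ 0.535714, d = −0.75 ln(1 − 0.714285) = 0.939570 ≈ 0.940.
seq1–seq3: 11/28 sites differ → p ≈ 0.392857, d = −0.75 ln(1 − 0.523809) = 0.556452 ≈ 0.556.
seq2–seq3: 11/28 sites differ → p ≈ 0.392857, d = −0.75 ln(1 − 0.523809) = 0.556452 ≈ 0.556.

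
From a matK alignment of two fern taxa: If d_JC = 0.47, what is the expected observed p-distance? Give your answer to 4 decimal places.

0.3492

p = (3/4)(1 − e^(−4d/3)) = 0.75 × (1 − e^(-0.626667)) = 0.75 × (1 − 0.534370) = 0.349223.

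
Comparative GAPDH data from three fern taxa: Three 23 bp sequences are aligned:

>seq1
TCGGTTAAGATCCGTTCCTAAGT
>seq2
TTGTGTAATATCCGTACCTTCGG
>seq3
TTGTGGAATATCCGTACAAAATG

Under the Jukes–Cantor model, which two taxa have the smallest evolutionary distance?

seq1–seq2: 8/23 differ, p = 0.348, d = 0.467.
seq1–seq3: 10/23 differ, p = 0.435, d = 0.650.
seq2–seq3: 6/23 differ, p = 0.261, d = 0.321.
The smallest distance is between seq2 and seq3.

seq2 and seq3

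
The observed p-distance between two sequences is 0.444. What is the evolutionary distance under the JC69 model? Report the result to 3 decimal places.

d = −(3/4) ln(1 − 4p/3) = −0.75 ln(1 − 0.592) = −0.75 ln(0.408)
  = −0.75 × (-0.896488) = 0.672366 substitutions/site.

0.672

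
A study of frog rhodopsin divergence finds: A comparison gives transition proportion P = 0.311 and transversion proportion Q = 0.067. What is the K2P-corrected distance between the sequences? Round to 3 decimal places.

Under the Kimura two-parameter model, d = −½ ln(1 − 2P − Q) − ¼ ln(1 − 2Q).
1 − 2P − Q = 0.311, giving −½ ln(0.311) = 0.583981.
1 − 2Q = 0.866, giving −¼ ln(0.866) = 0.035968.
d = 0.583981 + 0.035968 = 0.619949.

0.620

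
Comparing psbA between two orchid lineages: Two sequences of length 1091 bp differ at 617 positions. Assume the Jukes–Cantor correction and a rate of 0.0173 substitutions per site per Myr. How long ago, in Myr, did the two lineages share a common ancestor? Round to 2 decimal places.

p = 617/1091 ≈ 0.565536.
d = −(3/4) ln(1 − 4p/3) = −0.75 ln(1 − 0.754048) = −0.75 ln(0.245952)
  = −0.75 × (-1.402619) = 1.051964 substitutions/site.
Under a molecular clock d = 2μt, so t = d/(2μ) = 1.051964 / (2 × 0.0173) = 30.40 Myr.

30.40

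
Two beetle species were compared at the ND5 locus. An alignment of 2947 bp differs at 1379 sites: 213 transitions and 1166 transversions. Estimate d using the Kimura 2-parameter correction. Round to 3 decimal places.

0.780

P = 213/2947 ≈ 0.072277 and Q = 1166/2947 ≈ 0.395657.
Under the Kimura two-parameter model, d = −½ ln(1 − 2P − Q) − ¼ ln(1 − 2Q).
1 − 2P − Q = 0.459789, giving −½ ln(0.459789) = 0.388494.
1 − 2Q = 0.208686, giving −¼ ln(0.208686) = 0.391731.
d = 0.388494 + 0.391731 = 0.780225.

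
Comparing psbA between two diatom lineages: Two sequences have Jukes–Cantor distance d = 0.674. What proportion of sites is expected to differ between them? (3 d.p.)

0.445

p = (3/4)(1 − e^(−4d/3)) = 0.75 × (1 − e^(-0.898667)) = 0.75 × (1 − 0.407112) = 0.444666.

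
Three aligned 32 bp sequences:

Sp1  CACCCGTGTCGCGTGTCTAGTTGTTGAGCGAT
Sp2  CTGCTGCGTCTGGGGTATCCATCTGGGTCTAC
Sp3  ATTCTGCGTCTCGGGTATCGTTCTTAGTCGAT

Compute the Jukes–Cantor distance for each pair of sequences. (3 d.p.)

Sp1–Sp2: 17/32 sites differ → p = 0.53125, d = −0.75 ln(1 − 0.708333) = 0.924107 ≈ 0.924.
Sp1–Sp3: 13/32 sites differ → p = 0.40625, d = −0.75 ln(1 − 0.541667) = 0.585119 ≈ 0.585.
Sp2–Sp3: 9/32 sites differ → p = 0.28125, d = −0.75 ln(1 − 0.375) = 0.352503 ≈ 0.353.

d(Sp1,Sp2) = 0.924, d(Sp1,Sp3) = 0.585, d(Sp2,Sp3) = 0.353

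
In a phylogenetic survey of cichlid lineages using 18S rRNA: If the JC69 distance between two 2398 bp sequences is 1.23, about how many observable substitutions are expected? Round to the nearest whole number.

Invert JC69: p = (3/4)(1 − e^(−4d/3)) = 0.75 × (1 − e^(-1.64)) = 0.75 × (1 − 0.193980) = 0.604515.
Expected differing sites = pL ≈ 0.604515 × 2398 = 1449.62697 ≈ 1450.

1450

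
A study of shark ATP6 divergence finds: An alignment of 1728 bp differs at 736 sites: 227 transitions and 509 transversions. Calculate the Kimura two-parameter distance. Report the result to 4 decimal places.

P = 227/1728 ≈ 0.131366 and Q = 509/1728 ≈ 0.29456.
Under the Kimura two-parameter model, d = −½ ln(1 − 2P − Q) − ¼ ln(1 − 2Q).
1 − 2P − Q = 0.442708, giving −½ ln(0.442708) = 0.407422.
1 − 2Q = 0.41088, giving −¼ ln(0.41088) = 0.222364.
d = 0.407422 + 0.222364 = 0.629786.

0.6298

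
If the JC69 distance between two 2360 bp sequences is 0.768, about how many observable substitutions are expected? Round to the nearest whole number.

Invert JC69: p = (3/4)(1 − e^(−4d/3)) = 0.75 × (1 − e^(-1.024)) = 0.75 × (1 − 0.359155) = 0.480634.
Expected differing sites = pL ≈ 0.480634 × 2360 = 1134.29624 ≈ 1134.

1134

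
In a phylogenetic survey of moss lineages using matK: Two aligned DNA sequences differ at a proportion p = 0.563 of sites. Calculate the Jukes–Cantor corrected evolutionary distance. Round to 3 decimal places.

d = −(3/4) ln(1 − 4p/3) = −0.75 ln(1 − 0.750667) = −0.75 ln(0.249333)
  = −0.75 × (-1.388966) = 1.041725 substitutions/site.

1.042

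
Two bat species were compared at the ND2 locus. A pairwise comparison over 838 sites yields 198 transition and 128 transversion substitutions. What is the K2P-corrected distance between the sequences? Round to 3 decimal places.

P = 198/838 ≈ 0.236277 and Q = 128/838 ≈ 0.152745.
Under the Kimura two-parameter model, d = −½ ln(1 − 2P − Q) − ¼ ln(1 − 2Q).
1 − 2P − Q = 0.374701, giving −½ ln(0.374701) = 0.490813.
1 − 2Q = 0.69451, giving −¼ ln(0.69451) = 0.091137.
d = 0.490813 + 0.091137 = 0.581950.

0.582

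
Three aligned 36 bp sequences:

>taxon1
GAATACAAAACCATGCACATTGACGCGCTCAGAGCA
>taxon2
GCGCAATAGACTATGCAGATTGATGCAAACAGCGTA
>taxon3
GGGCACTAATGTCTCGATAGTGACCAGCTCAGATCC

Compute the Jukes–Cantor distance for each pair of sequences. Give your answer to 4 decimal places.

d(taxon1,taxon2) = 0.5482, d(taxon1,taxon3) = 0.6735, d(taxon2,taxon3) = 1.0124

taxon1–taxon2: 14/36 sites differ → p ≈ 0.388889, d = −0.75 ln(1 − 0.518519) = 0.548166 ≈ 0.5482.
taxon1–taxon3: 16/36 sites differ → p ≈ 0.444444, d = −0.75 ln(1 − 0.592592) = 0.673455 ≈ 0.6735.
taxon2–taxon3: 20/36 sites differ → p ≈ 0.555556, d = −0.75 ln(1 − 0.740741) = 1.012446 ≈ 1.0124.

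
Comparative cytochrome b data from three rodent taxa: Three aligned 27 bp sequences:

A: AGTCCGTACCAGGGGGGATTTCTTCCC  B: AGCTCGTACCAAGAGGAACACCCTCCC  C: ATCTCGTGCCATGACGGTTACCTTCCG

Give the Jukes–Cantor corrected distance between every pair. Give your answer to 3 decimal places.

A–B: 9/27 sites differ → p ≈ 0.333333, d = −0.75 ln(1 − 0.444444) = 0.440839 ≈ 0.441.
A–C: 11/27 sites differ → p ≈ 0.407407, d = −0.75 ln(1 − 0.543209) = 0.587647 ≈ 0.588.
B–C: 9/27 sites differ → p ≈ 0.333333, d = −0.75 ln(1 − 0.444444) = 0.440839 ≈ 0.441.

d(A,B) = 0.441, d(A,C) = 0.588, d(B,C) = 0.441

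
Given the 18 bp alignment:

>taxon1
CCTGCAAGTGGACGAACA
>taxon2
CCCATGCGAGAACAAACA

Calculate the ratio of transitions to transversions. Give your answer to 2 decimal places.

3.00

Transitions are A↔G and C↔T; transversions are all other mismatches.
Transitions: 6. Transversions: 2.
R = 6/2 = 3.00.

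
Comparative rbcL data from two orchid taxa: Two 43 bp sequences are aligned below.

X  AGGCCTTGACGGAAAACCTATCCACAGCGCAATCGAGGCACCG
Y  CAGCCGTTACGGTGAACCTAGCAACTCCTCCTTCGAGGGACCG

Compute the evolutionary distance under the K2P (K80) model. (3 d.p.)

0.437

Of 43 sites, 2 differences are transitions and 12 are transversions, so P = 2/43 ≈ 0.046512 and Q = 12/43 ≈ 0.27907.
Under the Kimura two-parameter model, d = −½ ln(1 − 2P − Q) − ¼ ln(1 − 2Q).
1 − 2P − Q = 0.627906, giving −½ ln(0.627906) = 0.232682.
1 − 2Q = 0.44186, giving −¼ ln(0.44186) = 0.204191.
d = 0.232682 + 0.204191 = 0.436873.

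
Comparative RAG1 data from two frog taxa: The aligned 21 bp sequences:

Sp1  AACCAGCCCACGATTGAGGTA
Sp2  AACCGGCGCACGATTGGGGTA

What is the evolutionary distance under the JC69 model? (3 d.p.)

The sequences differ at 3 of 21 sites (5, 8, 17), so p = 3/21 ≈ 0.142857.
d = −(3/4) ln(1 − 4p/3) = −0.75 ln(1 − 0.190476) = −0.75 ln(0.809524)
  = −0.75 × (-0.211309) = 0.158482 substitutions/site.

0.158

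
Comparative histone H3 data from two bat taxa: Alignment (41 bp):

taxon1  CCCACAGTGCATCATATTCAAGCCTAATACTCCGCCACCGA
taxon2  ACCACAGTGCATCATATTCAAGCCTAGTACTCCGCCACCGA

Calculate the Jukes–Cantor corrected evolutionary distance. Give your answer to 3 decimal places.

The sequences differ at 2 of 41 sites (1, 27), so p = 2/41 ≈ 0.04878.
d = −(3/4) ln(1 − 4p/3) = −0.75 ln(1 − 0.06504) = −0.75 ln(0.93496)
  = −0.75 × (-0.067252) = 0.050439 substitutions/site.

0.050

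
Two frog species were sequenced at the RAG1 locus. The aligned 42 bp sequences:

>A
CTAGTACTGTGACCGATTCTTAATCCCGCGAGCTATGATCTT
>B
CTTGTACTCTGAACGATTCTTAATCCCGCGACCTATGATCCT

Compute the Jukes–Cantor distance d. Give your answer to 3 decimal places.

The sequences differ at 5 of 42 sites (3, 9, 13, 32, 41), so p = 5/42 ≈ 0.119048.
d = −(3/4) ln(1 − 4p/3) = −0.75 ln(1 − 0.158731) = −0.75 ln(0.841269)
  = −0.75 × (-0.172844) = 0.129633 substitutions/site.

0.130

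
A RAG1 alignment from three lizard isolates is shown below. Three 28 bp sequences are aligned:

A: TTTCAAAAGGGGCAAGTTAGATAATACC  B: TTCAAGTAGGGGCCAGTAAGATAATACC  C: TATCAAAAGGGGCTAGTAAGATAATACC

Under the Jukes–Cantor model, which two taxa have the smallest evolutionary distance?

A–B: 6/28 differ, p = 0.214, d = 0.252.
A–C: 3/28 differ, p = 0.107, d = 0.116.
B–C: 6/28 differ, p = 0.214, d = 0.252.
The smallest distance is between A and C.

A and C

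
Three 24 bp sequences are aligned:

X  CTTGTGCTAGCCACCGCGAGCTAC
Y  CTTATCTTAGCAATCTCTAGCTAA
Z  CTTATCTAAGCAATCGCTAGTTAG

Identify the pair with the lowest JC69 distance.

Y and Z

X–Y: 8/24 differ, p = 0.333, d = 0.441.
X–Z: 9/24 differ, p = 0.375, d = 0.520.
Y–Z: 4/24 differ, p = 0.167, d = 0.188.
The smallest distance is between Y and Z.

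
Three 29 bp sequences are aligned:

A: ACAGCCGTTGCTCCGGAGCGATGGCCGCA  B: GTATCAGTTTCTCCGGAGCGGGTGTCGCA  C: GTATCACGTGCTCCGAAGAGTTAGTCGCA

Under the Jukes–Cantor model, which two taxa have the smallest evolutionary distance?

A–B: 9/29 differ, p = 0.310, d = 0.401.
A–C: 11/29 differ, p = 0.379, d = 0.529.
B–C: 8/29 differ, p = 0.276, d = 0.344.
The smallest distance is between B and C.

B and C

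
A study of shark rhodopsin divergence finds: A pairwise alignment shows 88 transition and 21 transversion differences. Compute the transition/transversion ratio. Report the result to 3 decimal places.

R = 88/21 = 4.190476… ≈ 4.190 (to 3 d.p.).

4.190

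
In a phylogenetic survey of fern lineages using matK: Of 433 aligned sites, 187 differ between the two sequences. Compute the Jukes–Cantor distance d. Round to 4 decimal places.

p = 187/433 ≈ 0.431871.
d = −(3/4) ln(1 − 4p/3) = −0.75 ln(1 − 0.575828) = −0.75 ln(0.424172)
  = −0.75 × (-0.857616) = 0.643212 substitutions/site.

0.6432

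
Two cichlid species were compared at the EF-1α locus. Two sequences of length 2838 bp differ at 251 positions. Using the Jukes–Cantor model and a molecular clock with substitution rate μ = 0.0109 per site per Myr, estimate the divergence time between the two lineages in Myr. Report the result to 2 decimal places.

p = 251/2838 ≈ 0.088443.
d = −(3/4) ln(1 − 4p/3) = −0.75 ln(1 − 0.117924) = −0.75 ln(0.882076)
  = −0.75 × (-0.125477) = 0.094108 substitutions/site.
Under a molecular clock d = 2μt, so t = d/(2μ) = 0.094108 / (2 × 0.0109) = 4.32 Myr.

4.32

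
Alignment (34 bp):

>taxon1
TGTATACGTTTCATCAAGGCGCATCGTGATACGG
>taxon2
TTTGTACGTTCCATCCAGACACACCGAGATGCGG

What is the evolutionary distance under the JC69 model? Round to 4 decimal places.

0.3265

The sequences differ at 9 of 34 sites (2, 4, 11, 16, 19, 21, 24, 27, 31), so p = 9/34 ≈ 0.264706.
d = −(3/4) ln(1 − 4p/3) = −0.75 ln(1 − 0.352941) = −0.75 ln(0.647059)
  = −0.75 × (-0.435318) = 0.326489 substitutions/site.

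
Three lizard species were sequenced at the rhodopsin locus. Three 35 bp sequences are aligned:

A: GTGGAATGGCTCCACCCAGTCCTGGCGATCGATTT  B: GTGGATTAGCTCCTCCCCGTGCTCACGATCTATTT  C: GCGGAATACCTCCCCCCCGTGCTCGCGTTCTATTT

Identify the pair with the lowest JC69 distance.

B and C

A–B: 8/35 differ, p = 0.229, d = 0.273.
A–C: 9/35 differ, p = 0.257, d = 0.315.
B–C: 6/35 differ, p = 0.171, d = 0.195.
The smallest distance is between B and C.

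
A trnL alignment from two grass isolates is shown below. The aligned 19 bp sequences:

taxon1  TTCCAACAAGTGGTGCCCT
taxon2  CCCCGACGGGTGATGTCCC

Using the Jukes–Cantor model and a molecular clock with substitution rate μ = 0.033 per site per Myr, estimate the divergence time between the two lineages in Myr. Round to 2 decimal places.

9.37

The sequences differ at 8 of 19 sites (1, 2, 5, 8, 9, 13, 16, 19), so p = 8/19 ≈ 0.421053.
d = −(3/4) ln(1 − 4p/3) = −0.75 ln(1 − 0.561404) = −0.75 ln(0.438596)
  = −0.75 × (-0.824177) = 0.618133 substitutions/site.
Under a molecular clock d = 2μt, so t = d/(2μ) = 0.618133 / (2 × 0.033) = 9.37 Myr.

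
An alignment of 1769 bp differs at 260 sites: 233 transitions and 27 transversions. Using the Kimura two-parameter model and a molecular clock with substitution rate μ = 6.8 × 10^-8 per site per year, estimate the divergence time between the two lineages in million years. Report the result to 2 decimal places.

P = 233/1769 ≈ 0.131713 and Q = 27/1769 ≈ 0.015263.
Under the Kimura two-parameter model, d = −½ ln(1 − 2P − Q) − ¼ ln(1 − 2Q).
1 − 2P − Q = 0.721311, giving −½ ln(0.721311) = 0.163342.
1 − 2Q = 0.969474, giving −¼ ln(0.969474) = 0.007750.
d = 0.163342 + 0.007750 = 0.171092.
Under a molecular clock d = 2μt, so t = d/(2μ) = 0.171092 / (2 × 6.8 × 10^-8) = 1.26 million years.

1.26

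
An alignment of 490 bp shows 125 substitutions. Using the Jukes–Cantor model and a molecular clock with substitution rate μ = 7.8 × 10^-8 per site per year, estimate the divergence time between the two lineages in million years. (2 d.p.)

2.00

p = 125/490 ≈ 0.255102.
d = −(3/4) ln(1 − 4p/3) = −0.75 ln(1 − 0.340136) = −0.75 ln(0.659864)
  = −0.75 × (-0.415722) = 0.311792 substitutions/site.
Under a molecular clock d = 2μt, so t = d/(2μ) = 0.311792 / (2 × 7.8 × 10^-8) = 2.00 million years.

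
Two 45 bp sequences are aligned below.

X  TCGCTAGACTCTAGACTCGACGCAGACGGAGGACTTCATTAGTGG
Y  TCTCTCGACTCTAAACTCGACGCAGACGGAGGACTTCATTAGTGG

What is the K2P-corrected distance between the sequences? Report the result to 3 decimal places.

0.070

Of 45 sites, 1 differences are transitions and 2 are transversions, so P = 1/45 ≈ 0.022222 and Q = 2/45 ≈ 0.044444.
Under the Kimura two-parameter model, d = −½ ln(1 − 2P − Q) − ¼ ln(1 − 2Q).
1 − 2P − Q = 0.911112, giving −½ ln(0.911112) = 0.046545.
1 − 2Q = 0.911112, giving −¼ ln(0.911112) = 0.023272.
d = 0.046545 + 0.023272 = 0.069817.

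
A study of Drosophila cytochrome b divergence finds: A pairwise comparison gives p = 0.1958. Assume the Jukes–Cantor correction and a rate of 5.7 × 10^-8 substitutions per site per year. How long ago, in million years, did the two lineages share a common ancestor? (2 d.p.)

1.99

d = −(3/4) ln(1 − 4p/3) = −0.75 ln(1 − 0.261067) = −0.75 ln(0.738933)
  = −0.75 × (-0.302548) = 0.226911 substitutions/site.
Under a molecular clock d = 2μt, so t = d/(2μ) = 0.226911 / (2 × 5.7 × 10^-8) = 1.99 million years.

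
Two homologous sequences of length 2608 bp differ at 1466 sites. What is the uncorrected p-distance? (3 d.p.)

0.562

p = 1466/2608 = 0.562116… ≈ 0.562 (to 3 d.p.).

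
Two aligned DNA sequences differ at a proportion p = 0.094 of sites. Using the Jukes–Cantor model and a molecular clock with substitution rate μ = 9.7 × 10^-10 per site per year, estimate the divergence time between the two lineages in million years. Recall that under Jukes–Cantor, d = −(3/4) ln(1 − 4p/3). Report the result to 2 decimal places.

51.77

d = −(3/4) ln(1 − 4p/3) = −0.75 ln(1 − 0.125333) = −0.75 ln(0.874667)
  = −0.75 × (-0.133912) = 0.100434 substitutions/site.
Under a molecular clock d = 2μt, so t = d/(2μ) = 0.100434 / (2 × 9.7 × 10^-10) = 51.77 million years.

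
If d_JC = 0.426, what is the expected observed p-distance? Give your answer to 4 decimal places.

0.3250

p = (3/4)(1 − e^(−4d/3)) = 0.75 × (1 − e^(-0.568)) = 0.75 × (1 − 0.566658) = 0.325007.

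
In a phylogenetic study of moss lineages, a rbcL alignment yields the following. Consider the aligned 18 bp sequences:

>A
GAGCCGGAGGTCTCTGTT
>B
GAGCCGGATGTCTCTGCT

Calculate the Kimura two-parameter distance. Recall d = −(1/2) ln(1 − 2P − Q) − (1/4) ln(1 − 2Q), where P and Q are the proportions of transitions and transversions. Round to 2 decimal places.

Of 18 sites, 1 differences are transitions and 1 are transversions, so P = 1/18 ≈ 0.055556 and Q = 1/18 ≈ 0.055556.
Under the Kimura two-parameter model, d = −½ ln(1 − 2P − Q) − ¼ ln(1 − 2Q).
1 − 2P − Q = 0.833332, giving −½ ln(0.833332) = 0.091162.
1 − 2Q = 0.888888, giving −¼ ln(0.888888) = 0.029446.
d = 0.091162 + 0.029446 = 0.120608.

0.12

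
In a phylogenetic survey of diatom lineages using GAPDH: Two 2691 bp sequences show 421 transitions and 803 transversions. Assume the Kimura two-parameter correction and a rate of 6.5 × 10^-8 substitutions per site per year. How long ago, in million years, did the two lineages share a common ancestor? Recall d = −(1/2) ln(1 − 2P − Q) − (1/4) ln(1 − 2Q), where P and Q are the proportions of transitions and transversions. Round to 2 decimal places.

5.38

P = 421/2691 ≈ 0.156447 and Q = 803/2691 ≈ 0.298402.
Under the Kimura two-parameter model, d = −½ ln(1 − 2P − Q) − ¼ ln(1 − 2Q).
1 − 2P − Q = 0.388704, giving −½ ln(0.388704) = 0.472469.
1 − 2Q = 0.403196, giving −¼ ln(0.403196) = 0.227083.
d = 0.472469 + 0.227083 = 0.699552.
Under a molecular clock d = 2μt, so t = d/(2μ) = 0.699552 / (2 × 6.5 × 10^-8) = 5.38 million years.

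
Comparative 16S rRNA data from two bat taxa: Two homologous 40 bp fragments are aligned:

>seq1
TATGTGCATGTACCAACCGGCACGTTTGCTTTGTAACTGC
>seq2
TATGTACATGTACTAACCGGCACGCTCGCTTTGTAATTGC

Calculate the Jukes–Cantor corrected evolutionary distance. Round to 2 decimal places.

0.14

The sequences differ at 5 of 40 sites (6, 14, 25, 27, 37), so p = 5/40 = 0.125.
d = −(3/4) ln(1 − 4p/3) = −0.75 ln(1 − 0.166667) = −0.75 ln(0.833333)
  = −0.75 × (-0.182322) = 0.136742 substitutions/site.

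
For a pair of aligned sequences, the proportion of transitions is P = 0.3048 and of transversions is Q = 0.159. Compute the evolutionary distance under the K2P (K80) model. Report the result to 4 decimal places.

0.8275

Under the Kimura two-parameter model, d = −½ ln(1 − 2P − Q) − ¼ ln(1 − 2Q).
1 − 2P − Q = 0.2314, giving −½ ln(0.2314) = 0.731804.
1 − 2Q = 0.682, giving −¼ ln(0.682) = 0.095681.
d = 0.731804 + 0.095681 = 0.827485.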